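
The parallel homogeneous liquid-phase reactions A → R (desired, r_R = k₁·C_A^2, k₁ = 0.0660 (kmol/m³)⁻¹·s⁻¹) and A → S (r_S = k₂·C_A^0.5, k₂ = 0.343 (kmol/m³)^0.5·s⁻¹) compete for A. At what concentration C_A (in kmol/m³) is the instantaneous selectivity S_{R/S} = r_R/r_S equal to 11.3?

S_{R/S} = (k₁/k₂)·C_A^1.5 ⇒ C_A = (S·k₂/k₁)^(1/1.5).
= (11.3×0.343/0.0660)^(0.6667) = (58.73)^(0.6667) = 15.1 kmol/m³.

15.1 kmol/m³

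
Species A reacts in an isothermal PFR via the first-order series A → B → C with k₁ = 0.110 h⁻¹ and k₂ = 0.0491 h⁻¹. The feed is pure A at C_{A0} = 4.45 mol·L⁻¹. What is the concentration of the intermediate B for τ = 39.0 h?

1.07 mol·L⁻¹

The intermediate concentration in a first-order A→B→C sequence is C_B = k₁C_{A0}(e^(−k₁τ) − e^(−k₂τ))/(k₂−k₁).
e^(−k₁τ) = e^(−0.110×39.0) = e^(−4.290) = 0.01370; e^(−k₂τ) = e^(−1.915) = 0.1474.
C_B = 0.110×4.45/(0.0491−0.110) × (0.01370−0.1474) = (-8.038)×(-0.1337) = 1.074 mol·L⁻¹.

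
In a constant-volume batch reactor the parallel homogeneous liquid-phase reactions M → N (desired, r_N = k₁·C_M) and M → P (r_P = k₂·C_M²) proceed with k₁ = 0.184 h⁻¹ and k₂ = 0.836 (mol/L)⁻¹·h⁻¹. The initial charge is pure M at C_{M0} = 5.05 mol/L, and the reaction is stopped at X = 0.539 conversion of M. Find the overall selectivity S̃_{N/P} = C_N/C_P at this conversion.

C_M = C_{M0}(1−X) = 2.328 mol/L.
Along a PFR/batch, dC_N/dC_M = −r_N/(r_N+r_P) = −k₁/(k₁+k₂·C_M).
Integrating from C_{M0} to C_M: C_N = (0.184/0.836)·ln[(0.184+0.836·5.05)/(0.184+0.836·2.33)] = 0.2201·ln(4.406/2.130) = 0.1599 mol/L.
C_P = (C_{M0}−C_M)−C_N = 2.562 mol/L; S̃_{N/P} = 0.1599/2.562 = 0.0624.

0.0624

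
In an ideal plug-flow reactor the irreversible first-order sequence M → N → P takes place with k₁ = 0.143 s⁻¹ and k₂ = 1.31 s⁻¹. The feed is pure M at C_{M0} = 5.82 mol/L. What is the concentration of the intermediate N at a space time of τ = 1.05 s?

0.434 mol/L

Solving the coupled first-order balances gives C_N(τ) = [k₁/(k₂−k₁)]·C_{M0}·(e^(−k₁τ) − e^(−k₂τ)).
e^(−k₁τ) = e^(−0.143×1.05) = e^(−0.1502) = 0.8606; e^(−k₂τ) = e^(−1.376) = 0.2527.
C_N = 0.143×5.82/(1.31−0.143) × (0.8606−0.2527) = 0.7132×0.6079 = 0.4335 mol/L.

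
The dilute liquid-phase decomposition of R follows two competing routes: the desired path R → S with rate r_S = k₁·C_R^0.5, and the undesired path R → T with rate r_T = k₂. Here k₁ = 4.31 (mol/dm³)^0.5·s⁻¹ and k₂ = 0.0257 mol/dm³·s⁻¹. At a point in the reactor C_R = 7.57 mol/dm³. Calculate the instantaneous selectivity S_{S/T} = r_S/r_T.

S_{S/T} = r_S/r_T = (k₁·C_R^0.5)/(k₂) = (k₁/k₂)·C_R^0.5.
= (4.31×7.570^0.5) / (0.0257) = 11.86/0.02570 = 461.

461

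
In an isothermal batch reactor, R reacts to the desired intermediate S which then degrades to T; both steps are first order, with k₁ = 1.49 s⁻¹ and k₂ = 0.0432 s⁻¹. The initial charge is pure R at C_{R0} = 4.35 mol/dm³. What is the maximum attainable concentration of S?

At the optimum, C_{S,max}/C_{R0} = (k₁/k₂)^[k₂/(k₂−k₁)].
= (1.49/0.0432)^(0.0432/(0.0432−1.49)) = (34.49)^(-0.02986) = 0.8997.
C_{S,max} = 0.8997×4.35 = 3.91 mol/dm³.

3.91 mol/dm³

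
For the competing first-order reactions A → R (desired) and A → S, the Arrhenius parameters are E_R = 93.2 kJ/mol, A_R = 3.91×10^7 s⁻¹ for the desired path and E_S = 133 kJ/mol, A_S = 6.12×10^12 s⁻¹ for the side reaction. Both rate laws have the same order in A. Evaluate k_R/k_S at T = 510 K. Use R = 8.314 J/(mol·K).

0.0762

Since both paths have the same order in A, the concentration cancels and S_{R/S} = k_R/k_S = (A_R/A_S)·exp[(E_S−E_R)/(RT)].
(E_S−E_R)/(RT) = (133−93.2)×10³/(8.314×510) = 39800/4240 = 9.386.
k_R/k_S = (3.91×10^7/6.12×10^12)·exp(9.386) = 6.389×10^-6 × 11926 = 0.0762.
Since E_R < E_S, lowering the temperature improves selectivity toward R.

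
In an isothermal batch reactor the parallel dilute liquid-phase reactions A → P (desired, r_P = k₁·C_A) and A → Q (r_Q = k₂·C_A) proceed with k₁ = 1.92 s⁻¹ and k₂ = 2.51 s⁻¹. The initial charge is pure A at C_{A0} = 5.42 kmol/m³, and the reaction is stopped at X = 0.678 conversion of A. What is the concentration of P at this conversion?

C_A = C_{A0}(1−X) = 1.745 kmol/m³.
Both paths are first order in A, so the instantaneous fraction to P is constant: dC_P/d(−C_A) = k₁/(k₁+k₂) = 0.4334.
C_P = 0.4334·(C_{A0}−C_A) = 0.4334×3.675 = 1.59 kmol/m³.

1.59 kmol/m³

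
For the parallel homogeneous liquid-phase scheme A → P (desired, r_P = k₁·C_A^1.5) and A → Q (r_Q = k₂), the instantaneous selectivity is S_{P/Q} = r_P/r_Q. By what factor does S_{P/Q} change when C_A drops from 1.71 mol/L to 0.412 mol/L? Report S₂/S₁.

S_{P/Q} = (k₁/k₂)·C_A^1.5, so S₂/S₁ = (C_{A,2}/C_{A,1})^1.5.
= (0.412/1.71)^1.5 = (0.2409)^1.5 = 0.118.

0.118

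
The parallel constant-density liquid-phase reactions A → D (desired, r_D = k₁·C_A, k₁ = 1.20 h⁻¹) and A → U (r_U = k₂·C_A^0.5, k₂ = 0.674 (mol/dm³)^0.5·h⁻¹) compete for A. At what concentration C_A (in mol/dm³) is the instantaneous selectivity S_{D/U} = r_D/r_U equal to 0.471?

0.0700 mol/dm³

S_{D/U} = (k₁/k₂)·C_A^0.5 ⇒ C_A = (S·k₂/k₁)^(2).
= (0.471×0.674/1.20)^(2) = (0.2645)^(2) = 0.0700 mol/dm³.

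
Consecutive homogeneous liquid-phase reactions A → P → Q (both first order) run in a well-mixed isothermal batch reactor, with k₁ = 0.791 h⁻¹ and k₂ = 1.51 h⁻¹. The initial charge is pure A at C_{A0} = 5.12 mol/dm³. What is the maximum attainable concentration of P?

1.32 mol/dm³

At the optimum, C_{P,max}/C_{A0} = (k₁/k₂)^[k₂/(k₂−k₁)].
= (0.791/1.51)^(1.51/(1.51−0.791)) = (0.5238)^(2.100) = 0.2572.
C_{P,max} = 0.2572×5.12 = 1.32 mol/dm³.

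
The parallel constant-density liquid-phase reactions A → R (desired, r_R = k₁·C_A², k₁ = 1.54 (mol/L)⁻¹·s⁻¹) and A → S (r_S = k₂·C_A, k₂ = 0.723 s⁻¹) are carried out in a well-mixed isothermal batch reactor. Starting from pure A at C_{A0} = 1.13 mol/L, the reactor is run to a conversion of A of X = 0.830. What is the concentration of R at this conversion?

0.523 mol/L

C_A = C_{A0}(1−X) = 0.1921 mol/L.
Along a PFR/batch, dC_S/dC_A = −r_S/(r_R+r_S) = −k₂/(k₂+k₁·C_A).
Integrating from C_{A0} to C_A: C_S = (0.723/1.54)·ln[(0.723+1.54·1.13)/(0.723+1.54·0.192)] = 0.4695·ln(2.463/1.019) = 0.4145 mol/L.
Then C_R = (C_{A0}−C_A) − C_S = 0.9379 − 0.4145 = 0.5234 mol/L.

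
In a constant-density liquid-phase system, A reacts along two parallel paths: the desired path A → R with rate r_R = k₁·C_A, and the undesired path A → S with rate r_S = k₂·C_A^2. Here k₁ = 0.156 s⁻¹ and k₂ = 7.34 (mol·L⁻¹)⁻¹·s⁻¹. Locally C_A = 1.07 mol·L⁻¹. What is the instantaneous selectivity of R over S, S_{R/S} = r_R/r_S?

0.0199

S_{R/S} = r_R/r_S = (k₁·C_A)/(k₂·C_A^2) = (k₁/k₂)·C_A⁻¹.
= (0.156×1.070) / (7.34×1.070^2) = 0.1669/8.404 = 0.0199.
The undesired path is higher order in A, so low C_A (CSTR or dilute feed) favours R.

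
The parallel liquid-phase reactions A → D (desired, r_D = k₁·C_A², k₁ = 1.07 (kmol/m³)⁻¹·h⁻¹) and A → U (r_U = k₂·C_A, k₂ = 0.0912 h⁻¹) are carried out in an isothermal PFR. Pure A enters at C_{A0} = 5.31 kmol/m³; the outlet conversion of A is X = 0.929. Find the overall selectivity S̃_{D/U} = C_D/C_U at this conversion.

C_A = C_{A0}(1−X) = 0.3770 kmol/m³.
Along a PFR/batch, dC_U/dC_A = −r_U/(r_D+r_U) = −k₂/(k₂+k₁·C_A).
Integrating from C_{A0} to C_A: C_U = (0.0912/1.07)·ln[(0.0912+1.07·5.31)/(0.0912+1.07·0.377)] = 0.08523·ln(5.773/0.4946) = 0.2094 kmol/m³.
Then C_D = (C_{A0}−C_A) − C_U = 4.933 − 0.2094 = 4.724 kmol/m³.
S̃_{D/U} = C_D/C_U = 4.724/0.2094 = 22.6.

22.6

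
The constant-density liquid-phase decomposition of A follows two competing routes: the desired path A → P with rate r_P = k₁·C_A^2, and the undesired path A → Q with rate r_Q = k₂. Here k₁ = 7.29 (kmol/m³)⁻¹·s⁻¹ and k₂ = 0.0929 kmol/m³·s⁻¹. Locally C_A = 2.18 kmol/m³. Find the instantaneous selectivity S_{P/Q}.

373

S_{P/Q} = r_P/r_Q = (k₁·C_A^2)/(k₂) = (k₁/k₂)·C_A^2.
= (7.29×2.180^2) / (0.0929) = 34.64/0.09290 = 373.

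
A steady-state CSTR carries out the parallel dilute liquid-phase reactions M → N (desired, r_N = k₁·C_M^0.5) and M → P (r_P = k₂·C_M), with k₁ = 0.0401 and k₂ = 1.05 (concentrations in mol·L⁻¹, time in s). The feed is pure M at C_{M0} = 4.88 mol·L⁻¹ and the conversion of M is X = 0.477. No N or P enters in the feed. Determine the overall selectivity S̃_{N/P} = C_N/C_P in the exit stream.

Exit C_M = C_{M0}(1−X) = 4.88×0.523 = 2.552 mol·L⁻¹.
Rates in a CSTR are evaluated at the outlet concentration: r_N = 0.0401×2.552^0.5 = 0.06406, r_P = 1.05×2.552 = 2.680.
Overall selectivity = C_N/C_P = r_Nτ/(r_Pτ) = r_N/r_P = 0.0239.

0.0239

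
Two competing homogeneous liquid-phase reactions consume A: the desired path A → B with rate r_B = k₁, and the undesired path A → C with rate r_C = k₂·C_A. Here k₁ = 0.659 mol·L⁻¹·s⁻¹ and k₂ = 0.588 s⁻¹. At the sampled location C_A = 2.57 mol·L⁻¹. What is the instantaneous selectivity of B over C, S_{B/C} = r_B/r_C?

S_{B/C} = r_B/r_C = (k₁)/(k₂·C_A) = (k₁/k₂)·C_A⁻¹.
= (0.659) / (0.588×2.570) = 0.6590/1.511 = 0.436.

0.436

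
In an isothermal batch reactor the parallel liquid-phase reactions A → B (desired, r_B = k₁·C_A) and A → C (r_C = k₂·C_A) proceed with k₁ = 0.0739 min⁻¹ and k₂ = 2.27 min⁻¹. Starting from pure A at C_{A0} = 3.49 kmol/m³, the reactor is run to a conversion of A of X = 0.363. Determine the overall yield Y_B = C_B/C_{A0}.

0.0114

C_A = C_{A0}(1−X) = 2.223 kmol/m³.
Both paths are first order in A, so the instantaneous fraction to B is constant: dC_B/d(−C_A) = k₁/(k₁+k₂) = 0.03153.
C_B = 0.03153·(C_{A0}−C_A) = 0.03153×1.267 = 0.0399 kmol/m³.
Y_B = C_B/C_{A0} = 0.03994/3.49 = 0.0114.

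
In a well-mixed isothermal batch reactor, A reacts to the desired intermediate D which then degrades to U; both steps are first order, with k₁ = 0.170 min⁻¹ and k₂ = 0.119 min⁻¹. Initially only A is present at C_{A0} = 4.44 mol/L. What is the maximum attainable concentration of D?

Evaluating C_D at t_opt = ln(k₂/k₁)/(k₂−k₁) gives C_{D,max}/C_{A0} = (k₁/k₂)^[k₂/(k₂−k₁)].
= (0.170/0.119)^(0.119/(0.119−0.170)) = (1.429)^(-2.333) = 0.4351.
C_{D,max} = 0.4351×4.44 = 1.93 mol/L.

1.93 mol/L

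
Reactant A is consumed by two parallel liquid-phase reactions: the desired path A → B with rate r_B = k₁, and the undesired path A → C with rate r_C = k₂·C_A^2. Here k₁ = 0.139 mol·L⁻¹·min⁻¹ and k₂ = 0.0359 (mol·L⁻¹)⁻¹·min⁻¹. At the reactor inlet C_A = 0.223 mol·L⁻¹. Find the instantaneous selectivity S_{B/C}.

77.9

S_{B/C} = r_B/r_C = (k₁)/(k₂·C_A^2) = (k₁/k₂)·C_A^-2.
= (0.139) / (0.0359×0.2230^2) = 0.1390/0.001785 = 77.9.
The undesired path is higher order in A, so low C_A (CSTR or dilute feed) favours B.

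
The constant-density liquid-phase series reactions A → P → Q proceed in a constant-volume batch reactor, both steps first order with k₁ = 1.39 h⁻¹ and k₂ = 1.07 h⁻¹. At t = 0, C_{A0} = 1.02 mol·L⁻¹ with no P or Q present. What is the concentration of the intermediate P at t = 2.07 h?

The intermediate concentration in a first-order A→B→C sequence is C_P = k₁C_{A0}(e^(−k₁t) − e^(−k₂t))/(k₂−k₁).
e^(−k₁t) = e^(−1.39×2.07) = e^(−2.877) = 0.05629; e^(−k₂t) = e^(−2.215) = 0.1092.
C_P = 1.39×1.02/(1.07−1.39) × (0.05629−0.1092) = (-4.431)×(-0.05288) = 0.2343 mol·L⁻¹.

0.234 mol·L⁻¹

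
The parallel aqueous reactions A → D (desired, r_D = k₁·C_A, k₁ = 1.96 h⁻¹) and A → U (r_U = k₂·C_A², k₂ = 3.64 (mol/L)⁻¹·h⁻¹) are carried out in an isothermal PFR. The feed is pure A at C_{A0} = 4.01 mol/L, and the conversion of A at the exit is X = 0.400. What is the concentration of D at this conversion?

0.234 mol/L

C_A = C_{A0}(1−X) = 2.406 mol/L.
Along a PFR/batch, dC_D/dC_A = −r_D/(r_D+r_U) = −k₁/(k₁+k₂·C_A).
Integrating from C_{A0} to C_A: C_D = (1.96/3.64)·ln[(1.96+3.64·4.01)/(1.96+3.64·2.41)] = 0.5385·ln(16.56/10.72) = 0.2342 mol/L.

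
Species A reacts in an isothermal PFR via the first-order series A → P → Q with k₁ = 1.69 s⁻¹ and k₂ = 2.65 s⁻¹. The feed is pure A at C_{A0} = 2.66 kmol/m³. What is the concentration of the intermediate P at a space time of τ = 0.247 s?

0.651 kmol/m³

Solving the coupled first-order balances gives C_P(τ) = [k₁/(k₂−k₁)]·C_{A0}·(e^(−k₁τ) − e^(−k₂τ)).
e^(−k₁τ) = e^(−1.69×0.247) = e^(−0.4174) = 0.6587; e^(−k₂τ) = e^(−0.6545) = 0.5197.
C_P = 1.69×2.66/(2.65−1.69) × (0.6587−0.5197) = 4.683×0.1391 = 0.6512 kmol/m³.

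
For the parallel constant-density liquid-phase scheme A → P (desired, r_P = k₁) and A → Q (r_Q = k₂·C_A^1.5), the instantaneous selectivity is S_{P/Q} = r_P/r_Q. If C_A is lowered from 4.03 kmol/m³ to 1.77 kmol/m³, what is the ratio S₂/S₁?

S_{P/Q} = (k₁/k₂)·C_A^-1.5, so S₂/S₁ = (C_{A,2}/C_{A,1})^-1.5.
= (1.77/4.03)^(-1.5) = (0.4392)^(-1.5) = 3.44.
Selectivity toward P rises as C_A falls — low-concentration operation is favoured.

3.44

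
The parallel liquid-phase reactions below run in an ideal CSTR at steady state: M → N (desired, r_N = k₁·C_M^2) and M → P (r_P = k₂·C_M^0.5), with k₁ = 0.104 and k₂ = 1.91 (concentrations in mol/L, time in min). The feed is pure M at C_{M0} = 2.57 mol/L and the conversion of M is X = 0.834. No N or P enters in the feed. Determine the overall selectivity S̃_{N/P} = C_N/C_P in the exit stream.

Exit C_M = C_{M0}(1−X) = 2.57×0.166 = 0.4266 mol/L.
Rates in a CSTR are evaluated at the outlet concentration: r_N = 0.104×0.4266^2 = 0.01893, r_P = 1.91×0.4266^0.5 = 1.248.
Overall selectivity = C_N/C_P = r_Nτ/(r_Pτ) = r_N/r_P = 0.0152.

0.0152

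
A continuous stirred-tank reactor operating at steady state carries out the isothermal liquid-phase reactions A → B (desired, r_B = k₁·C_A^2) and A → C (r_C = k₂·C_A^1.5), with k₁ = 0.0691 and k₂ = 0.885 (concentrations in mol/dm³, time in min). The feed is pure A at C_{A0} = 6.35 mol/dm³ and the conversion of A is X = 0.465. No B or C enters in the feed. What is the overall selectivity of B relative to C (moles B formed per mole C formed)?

0.144

Exit C_A = C_{A0}(1−X) = 6.35×0.535 = 3.397 mol/dm³.
A CSTR operates uniformly at the exit composition, giving r_B = 0.7975 and r_C = 5.542 (each k·C_A^n at C_A = 3.397).
Overall selectivity = C_B/C_C = r_Bτ/(r_Cτ) = r_B/r_C = 0.144.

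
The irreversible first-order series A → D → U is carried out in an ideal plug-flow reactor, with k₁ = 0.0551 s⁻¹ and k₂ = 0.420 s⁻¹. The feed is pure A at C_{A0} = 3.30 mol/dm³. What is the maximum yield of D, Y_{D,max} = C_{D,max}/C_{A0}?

0.0965

At the optimum, C_{D,max}/C_{A0} = (k₁/k₂)^[k₂/(k₂−k₁)].
= (0.0551/0.420)^(0.420/(0.420−0.0551)) = (0.1312)^(1.151) = 0.09654.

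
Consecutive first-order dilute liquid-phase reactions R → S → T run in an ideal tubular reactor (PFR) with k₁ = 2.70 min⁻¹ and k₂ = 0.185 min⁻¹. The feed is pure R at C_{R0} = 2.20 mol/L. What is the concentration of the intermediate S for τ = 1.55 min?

Solving the coupled first-order balances gives C_S(τ) = [k₁/(k₂−k₁)]·C_{R0}·(e^(−k₁τ) − e^(−k₂τ)).
e^(−k₁τ) = e^(−2.70×1.55) = e^(−4.185) = 0.01522; e^(−k₂τ) = e^(−0.2868) = 0.7507.
C_S = 2.70×2.20/(0.185−2.70) × (0.01522−0.7507) = (-2.362)×(-0.7355) = 1.737 mol/L.

1.74 mol/L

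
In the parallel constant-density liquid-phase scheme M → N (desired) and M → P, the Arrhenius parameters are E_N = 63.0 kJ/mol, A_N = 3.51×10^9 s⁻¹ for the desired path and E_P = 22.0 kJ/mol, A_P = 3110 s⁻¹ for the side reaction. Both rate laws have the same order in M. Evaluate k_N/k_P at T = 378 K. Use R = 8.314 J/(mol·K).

Since both paths have the same order in M, the concentration cancels and S_{N/P} = k_N/k_P = (A_N/A_P)·exp[(E_P−E_N)/(RT)].
(E_P−E_N)/(RT) = (22.0−63.0)×10³/(8.314×378) = -41000/3143 = -13.05.
k_N/k_P = (3.51×10^9/3110)·exp(-13.05) = 1.129×10^6 × 2.158×10^-6 = 2.44.

2.44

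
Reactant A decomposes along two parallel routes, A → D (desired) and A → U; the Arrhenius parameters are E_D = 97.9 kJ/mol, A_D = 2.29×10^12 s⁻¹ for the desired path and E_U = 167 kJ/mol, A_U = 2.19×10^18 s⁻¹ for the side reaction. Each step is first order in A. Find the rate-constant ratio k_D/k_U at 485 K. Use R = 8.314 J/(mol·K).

29.0

Since both paths have the same order in A, the concentration cancels and S_{D/U} = k_D/k_U = (A_D/A_U)·exp[(E_U−E_D)/(RT)].
(E_U−E_D)/(RT) = (167−97.9)×10³/(8.314×485) = 69100/4032 = 17.14.
k_D/k_U = (2.29×10^12/2.19×10^18)·exp(17.14) = 1.046×10^-6 × 2.769×10^7 = 29.0.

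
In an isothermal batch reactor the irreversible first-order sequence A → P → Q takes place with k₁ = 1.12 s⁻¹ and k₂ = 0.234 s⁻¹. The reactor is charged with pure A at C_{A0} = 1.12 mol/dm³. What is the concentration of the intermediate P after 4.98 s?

0.436 mol/dm³

Solving the coupled first-order balances gives C_P(t) = [k₁/(k₂−k₁)]·C_{A0}·(e^(−k₁t) − e^(−k₂t)).
e^(−k₁t) = e^(−1.12×4.98) = e^(−5.578) = 0.003782; e^(−k₂t) = e^(−1.165) = 0.3118.
C_P = 1.12×1.12/(0.234−1.12) × (0.003782−0.3118) = (-1.416)×(-0.3080) = 0.4361 mol/dm³.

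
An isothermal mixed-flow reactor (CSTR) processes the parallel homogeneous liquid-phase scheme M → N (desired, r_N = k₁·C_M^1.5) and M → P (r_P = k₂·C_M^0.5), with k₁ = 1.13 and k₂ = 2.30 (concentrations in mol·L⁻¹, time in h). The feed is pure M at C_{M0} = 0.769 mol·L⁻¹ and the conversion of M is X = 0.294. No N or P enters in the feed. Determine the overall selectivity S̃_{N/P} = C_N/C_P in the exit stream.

0.267

Exit C_M = C_{M0}(1−X) = 0.769×0.706 = 0.5429 mol·L⁻¹.
In a CSTR the entire volume is at exit conditions, so r_N = 1.13×0.5429^1.5 = 0.4520 and r_P = 2.30×0.5429^0.5 = 1.695.
Overall selectivity = C_N/C_P = r_Nτ/(r_Pτ) = r_N/r_P = 0.267.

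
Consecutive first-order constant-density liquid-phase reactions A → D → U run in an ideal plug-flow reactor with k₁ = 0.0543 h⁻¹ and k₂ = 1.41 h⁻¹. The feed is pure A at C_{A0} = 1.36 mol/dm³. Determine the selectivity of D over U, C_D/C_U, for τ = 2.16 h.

The intermediate concentration in a first-order A→B→C sequence is C_D = k₁C_{A0}(e^(−k₁τ) − e^(−k₂τ))/(k₂−k₁).
e^(−k₁τ) = e^(−0.0543×2.16) = e^(−0.1173) = 0.8893; e^(−k₂τ) = e^(−3.046) = 0.04757.
C_D = 0.0543×1.36/(1.41−0.0543) × (0.8893−0.04757) = 0.05447×0.8418 = 0.04585 mol/dm³.
C_A = C_{A0}e^(−k₁τ) = 1.209 mol/dm³, so C_U = C_{A0}−C_A−C_D = 0.1047 mol/dm³; C_D/C_U = 0.438.

0.438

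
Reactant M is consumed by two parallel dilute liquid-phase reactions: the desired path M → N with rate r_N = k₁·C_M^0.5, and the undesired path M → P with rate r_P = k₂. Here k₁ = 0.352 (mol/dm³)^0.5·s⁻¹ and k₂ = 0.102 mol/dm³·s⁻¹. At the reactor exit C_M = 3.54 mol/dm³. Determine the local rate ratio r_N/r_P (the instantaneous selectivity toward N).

S_{N/P} = r_N/r_P = (k₁·C_M^0.5)/(k₂) = (k₁/k₂)·C_M^0.5.
= (0.352×3.540^0.5) / (0.102) = 0.6623/0.1020 = 6.49.
Since the desired path is higher order in M, keeping C_M high (PFR or concentrated feed) favours N.

6.49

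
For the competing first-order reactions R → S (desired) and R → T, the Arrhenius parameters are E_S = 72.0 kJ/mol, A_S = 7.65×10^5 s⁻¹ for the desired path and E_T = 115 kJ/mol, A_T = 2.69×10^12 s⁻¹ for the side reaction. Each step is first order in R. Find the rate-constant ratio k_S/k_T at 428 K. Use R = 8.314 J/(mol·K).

Since both paths have the same order in R, the concentration cancels and S_{S/T} = k_S/k_T = (A_S/A_T)·exp[(E_T−E_S)/(RT)].
(E_T−E_S)/(RT) = (115−72.0)×10³/(8.314×428) = 43000/3558 = 12.08.
k_S/k_T = (7.65×10^5/2.69×10^12)·exp(12.08) = 2.844×10^-7 × 1.770×10^5 = 0.0503.

0.0503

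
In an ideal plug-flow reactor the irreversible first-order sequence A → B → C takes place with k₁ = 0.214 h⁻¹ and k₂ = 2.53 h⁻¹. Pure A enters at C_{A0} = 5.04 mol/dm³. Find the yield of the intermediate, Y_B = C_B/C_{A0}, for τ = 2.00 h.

0.0596

For first-order series with pure A initially, C_B(τ) = k₁C_{A0}/(k₂−k₁)·(e^(−k₁τ) − e^(−k₂τ)).
e^(−k₁τ) = e^(−0.214×2.00) = e^(−0.4280) = 0.6518; e^(−k₂τ) = e^(−5.060) = 0.006346.
C_B = 0.214×5.04/(2.53−0.214) × (0.6518−0.006346) = 0.4657×0.6455 = 0.3006 mol/dm³.
Y_B = C_B/C_{A0} = 0.3006/5.04 = 0.0596.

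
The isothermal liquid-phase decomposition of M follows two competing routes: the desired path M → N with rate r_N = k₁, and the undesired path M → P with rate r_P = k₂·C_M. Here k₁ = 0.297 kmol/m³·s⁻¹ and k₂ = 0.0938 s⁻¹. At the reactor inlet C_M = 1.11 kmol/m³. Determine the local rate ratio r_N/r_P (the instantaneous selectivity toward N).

2.85

S_{N/P} = r_N/r_P = (k₁)/(k₂·C_M) = (k₁/k₂)·C_M⁻¹.
= (0.297) / (0.0938×1.110) = 0.2970/0.1041 = 2.85.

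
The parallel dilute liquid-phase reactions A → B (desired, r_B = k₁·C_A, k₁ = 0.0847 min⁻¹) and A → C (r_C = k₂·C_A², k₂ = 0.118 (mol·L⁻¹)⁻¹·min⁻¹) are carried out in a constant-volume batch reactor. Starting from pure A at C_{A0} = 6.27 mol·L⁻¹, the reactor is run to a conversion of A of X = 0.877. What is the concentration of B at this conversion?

1.11 mol·L⁻¹

C_A = C_{A0}(1−X) = 0.7712 mol·L⁻¹.
Along a PFR/batch, dC_B/dC_A = −r_B/(r_B+r_C) = −k₁/(k₁+k₂·C_A).
Integrating from C_{A0} to C_A: C_B = (0.0847/0.118)·ln[(0.0847+0.118·6.27)/(0.0847+0.118·0.771)] = 0.7178·ln(0.8246/0.1757) = 1.110 mol·L⁻¹.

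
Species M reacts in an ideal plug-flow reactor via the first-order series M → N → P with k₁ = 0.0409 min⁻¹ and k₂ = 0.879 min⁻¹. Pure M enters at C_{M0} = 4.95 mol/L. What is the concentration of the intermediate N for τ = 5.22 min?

Solving the coupled first-order balances gives C_N(τ) = [k₁/(k₂−k₁)]·C_{M0}·(e^(−k₁τ) − e^(−k₂τ)).
e^(−k₁τ) = e^(−0.0409×5.22) = e^(−0.2135) = 0.8078; e^(−k₂τ) = e^(−4.588) = 0.01017.
C_N = 0.0409×4.95/(0.879−0.0409) × (0.8078−0.01017) = 0.2416×0.7976 = 0.1927 mol/L.

0.193 mol/L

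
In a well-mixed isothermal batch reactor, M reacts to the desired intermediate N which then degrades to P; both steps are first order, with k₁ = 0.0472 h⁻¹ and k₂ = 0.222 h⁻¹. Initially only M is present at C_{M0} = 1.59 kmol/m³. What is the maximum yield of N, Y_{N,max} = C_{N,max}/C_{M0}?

0.140

At the optimum, C_{N,max}/C_{M0} = (k₁/k₂)^[k₂/(k₂−k₁)].
= (0.0472/0.222)^(0.222/(0.222−0.0472)) = (0.2126)^(1.270) = 0.1400.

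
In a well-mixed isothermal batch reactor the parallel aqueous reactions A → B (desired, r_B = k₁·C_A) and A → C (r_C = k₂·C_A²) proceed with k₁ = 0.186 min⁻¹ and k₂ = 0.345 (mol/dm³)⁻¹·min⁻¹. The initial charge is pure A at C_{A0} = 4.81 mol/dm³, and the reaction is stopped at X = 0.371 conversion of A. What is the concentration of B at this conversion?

C_A = C_{A0}(1−X) = 3.025 mol/dm³.
Along a PFR/batch, dC_B/dC_A = −r_B/(r_B+r_C) = −k₁/(k₁+k₂·C_A).
Integrating from C_{A0} to C_A: C_B = (0.186/0.345)·ln[(0.186+0.345·4.81)/(0.186+0.345·3.03)] = 0.5391·ln(1.845/1.230) = 0.2188 mol/dm³.

0.219 mol/dm³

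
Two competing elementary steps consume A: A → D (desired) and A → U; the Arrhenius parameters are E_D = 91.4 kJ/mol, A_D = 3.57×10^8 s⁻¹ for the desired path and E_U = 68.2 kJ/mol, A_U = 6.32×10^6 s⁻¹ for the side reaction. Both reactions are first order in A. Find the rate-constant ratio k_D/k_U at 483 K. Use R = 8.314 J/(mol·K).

0.175

Since both paths have the same order in A, the concentration cancels and S_{D/U} = k_D/k_U = (A_D/A_U)·exp[(E_U−E_D)/(RT)].
(E_U−E_D)/(RT) = (68.2−91.4)×10³/(8.314×483) = -23200/4016 = -5.777.
k_D/k_U = (3.57×10^8/6.32×10^6)·exp(-5.777) = 56.49 × 0.003097 = 0.175.
Since E_D > E_U, raising the temperature improves selectivity toward D.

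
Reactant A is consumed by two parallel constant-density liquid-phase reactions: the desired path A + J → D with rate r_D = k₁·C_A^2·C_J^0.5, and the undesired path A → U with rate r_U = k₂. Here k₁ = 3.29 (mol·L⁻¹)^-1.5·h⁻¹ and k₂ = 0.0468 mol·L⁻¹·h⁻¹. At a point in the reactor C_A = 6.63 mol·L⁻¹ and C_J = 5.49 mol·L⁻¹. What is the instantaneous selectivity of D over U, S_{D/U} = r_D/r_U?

7240

S_{D/U} = r_D/r_U = (k₁·C_A^2·C_J^0.5)/(k₂) = (k₁/k₂)·C_A^2·C_J^0.5.
= (3.29×6.630^2×5.490^0.5) / (0.0468) = 338.9/0.04680 = 7240.
Since the desired path is higher order in A, keeping C_A high (PFR or concentrated feed) favours D.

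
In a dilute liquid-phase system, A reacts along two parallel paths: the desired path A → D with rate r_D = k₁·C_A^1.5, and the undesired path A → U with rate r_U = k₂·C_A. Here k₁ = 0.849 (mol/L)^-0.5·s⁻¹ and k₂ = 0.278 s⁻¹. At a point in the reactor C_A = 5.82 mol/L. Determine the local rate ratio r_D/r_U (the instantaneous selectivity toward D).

S_{D/U} = r_D/r_U = (k₁·C_A^1.5)/(k₂·C_A) = (k₁/k₂)·C_A^0.5.
= (0.849×5.820^1.5) / (0.278×5.820) = 11.92/1.618 = 7.37.

7.37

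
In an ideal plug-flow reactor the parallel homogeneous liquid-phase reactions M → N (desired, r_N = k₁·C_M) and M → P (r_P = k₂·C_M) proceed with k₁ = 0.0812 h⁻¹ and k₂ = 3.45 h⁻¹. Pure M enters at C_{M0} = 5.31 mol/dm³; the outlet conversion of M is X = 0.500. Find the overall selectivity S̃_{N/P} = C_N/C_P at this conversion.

0.0235

C_M = C_{M0}(1−X) = 2.655 mol/dm³.
Both paths are first order in M, so the instantaneous fraction to N is constant: dC_N/d(−C_M) = k₁/(k₁+k₂) = 0.02300.
C_N = 0.02300·(C_{M0}−C_M) = 0.02300×2.655 = 0.0611 mol/dm³.
C_P = (C_{M0}−C_M)−C_N = 2.594 mol/dm³; S̃_{N/P} = 0.06105/2.594 = 0.0235.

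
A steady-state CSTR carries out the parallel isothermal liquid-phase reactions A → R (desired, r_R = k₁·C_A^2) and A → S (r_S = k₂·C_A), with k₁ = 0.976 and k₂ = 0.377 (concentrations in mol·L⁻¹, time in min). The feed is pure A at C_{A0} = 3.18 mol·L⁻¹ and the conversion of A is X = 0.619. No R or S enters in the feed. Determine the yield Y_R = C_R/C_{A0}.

0.469

Exit C_A = C_{A0}(1−X) = 3.18×0.381 = 1.212 mol·L⁻¹.
Rates in a CSTR are evaluated at the outlet concentration: r_R = 0.976×1.212^2 = 1.433, r_S = 0.377×1.212 = 0.4568.
Fraction of consumed A going to R: r_R/(r_R+r_S) = 0.7583.
C_R = 0.7583·C_{A0}·X = 0.7583×3.18×0.619 = 1.49 mol·L⁻¹; Y_R = C_R/C_{A0} = 0.469.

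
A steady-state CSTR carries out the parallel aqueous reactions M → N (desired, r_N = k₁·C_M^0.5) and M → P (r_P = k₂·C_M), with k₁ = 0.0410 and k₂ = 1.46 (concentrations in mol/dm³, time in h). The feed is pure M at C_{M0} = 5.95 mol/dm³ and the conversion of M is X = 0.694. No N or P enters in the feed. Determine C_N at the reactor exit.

Exit C_M = C_{M0}(1−X) = 5.95×0.306 = 1.821 mol/dm³.
A CSTR operates uniformly at the exit composition, giving r_N = 0.05532 and r_P = 2.658 (each k·C_M^n at C_M = 1.821).
Fraction of consumed M going to N: r_N/(r_N+r_P) = 0.02039.
C_N = 0.02039·C_{M0}·X = 0.02039×5.95×0.694 = 0.0842 mol/dm³.

0.0842 mol/dm³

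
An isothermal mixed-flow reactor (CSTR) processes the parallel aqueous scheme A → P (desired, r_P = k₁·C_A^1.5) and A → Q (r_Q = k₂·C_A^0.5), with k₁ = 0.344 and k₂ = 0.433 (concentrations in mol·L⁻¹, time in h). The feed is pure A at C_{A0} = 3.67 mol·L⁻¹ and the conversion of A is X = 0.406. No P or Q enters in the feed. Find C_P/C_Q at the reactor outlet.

1.73

Exit C_A = C_{A0}(1−X) = 3.67×0.594 = 2.180 mol·L⁻¹.
Rates in a CSTR are evaluated at the outlet concentration: r_P = 0.344×2.180^1.5 = 1.107, r_Q = 0.433×2.180^0.5 = 0.6393.
Overall selectivity = C_P/C_Q = r_Pτ/(r_Qτ) = r_P/r_Q = 1.73.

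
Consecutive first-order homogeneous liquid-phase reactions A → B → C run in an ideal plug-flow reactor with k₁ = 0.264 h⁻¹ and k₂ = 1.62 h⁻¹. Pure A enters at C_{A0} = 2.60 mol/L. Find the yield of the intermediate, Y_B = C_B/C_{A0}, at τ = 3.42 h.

0.0782

Solving the coupled first-order balances gives C_B(τ) = [k₁/(k₂−k₁)]·C_{A0}·(e^(−k₁τ) − e^(−k₂τ)).
e^(−k₁τ) = e^(−0.264×3.42) = e^(−0.9029) = 0.4054; e^(−k₂τ) = e^(−5.540) = 0.003925.
C_B = 0.264×2.60/(1.62−0.264) × (0.4054−0.003925) = 0.5062×0.4015 = 0.2032 mol/L.
Y_B = C_B/C_{A0} = 0.2032/2.60 = 0.0782.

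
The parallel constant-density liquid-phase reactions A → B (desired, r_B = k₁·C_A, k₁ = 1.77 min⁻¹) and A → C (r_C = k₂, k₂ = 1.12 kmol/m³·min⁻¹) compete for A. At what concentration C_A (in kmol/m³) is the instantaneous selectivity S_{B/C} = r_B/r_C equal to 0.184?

S_{B/C} = (k₁/k₂)·C_A ⇒ C_A = S·k₂/k₁.
= 0.184×1.12/1.77 = 0.116 kmol/m³.

0.116 kmol/m³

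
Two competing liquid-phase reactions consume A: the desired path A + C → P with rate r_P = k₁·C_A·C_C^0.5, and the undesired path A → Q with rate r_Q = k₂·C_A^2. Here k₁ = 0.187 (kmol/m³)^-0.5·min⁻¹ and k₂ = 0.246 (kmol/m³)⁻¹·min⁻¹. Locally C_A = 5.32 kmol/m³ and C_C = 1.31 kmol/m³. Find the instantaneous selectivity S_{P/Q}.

S_{P/Q} = r_P/r_Q = (k₁·C_A·C_C^0.5)/(k₂·C_A^2) = (k₁/k₂)·C_A⁻¹·C_C^0.5.
= (0.187×5.320×1.310^0.5) / (0.246×5.320^2) = 1.139/6.962 = 0.164.

0.164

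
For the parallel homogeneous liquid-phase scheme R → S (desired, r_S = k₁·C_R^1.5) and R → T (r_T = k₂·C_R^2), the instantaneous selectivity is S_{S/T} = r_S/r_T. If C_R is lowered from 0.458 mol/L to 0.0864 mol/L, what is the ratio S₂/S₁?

2.30

S_{S/T} = (k₁/k₂)·C_R^-0.5, so S₂/S₁ = (C_{R,2}/C_{R,1})^-0.5.
= (0.0864/0.458)^(-0.5) = (0.1886)^(-0.5) = 2.30.
Selectivity toward S rises as C_R falls — low-concentration operation is favoured.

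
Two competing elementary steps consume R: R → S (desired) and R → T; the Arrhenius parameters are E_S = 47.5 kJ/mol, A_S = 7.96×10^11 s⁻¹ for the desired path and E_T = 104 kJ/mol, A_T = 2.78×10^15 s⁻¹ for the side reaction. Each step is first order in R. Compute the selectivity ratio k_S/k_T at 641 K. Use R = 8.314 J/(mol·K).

k_S/k_T = (A_S/A_T)·exp[−(E_S−E_T)/(RT)] = (A_S/A_T)·exp[(E_T−E_S)/(RT)].
(E_T−E_S)/(RT) = (104−47.5)×10³/(8.314×641) = 56500/5329 = 10.60.
k_S/k_T = (7.96×10^11/2.78×10^15)·exp(10.60) = 2.863×10^-4 × 40208 = 11.5.

11.5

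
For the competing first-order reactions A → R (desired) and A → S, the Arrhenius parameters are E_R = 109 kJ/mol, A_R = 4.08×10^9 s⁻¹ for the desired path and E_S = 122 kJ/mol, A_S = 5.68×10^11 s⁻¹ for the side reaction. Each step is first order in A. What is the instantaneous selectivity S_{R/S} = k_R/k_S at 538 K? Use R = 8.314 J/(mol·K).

Since both paths have the same order in A, the concentration cancels and S_{R/S} = k_R/k_S = (A_R/A_S)·exp[(E_S−E_R)/(RT)].
(E_S−E_R)/(RT) = (122−109)×10³/(8.314×538) = 13000/4473 = 2.906.
k_R/k_S = (4.08×10^9/5.68×10^11)·exp(2.906) = 0.007183 × 18.29 = 0.131.

0.131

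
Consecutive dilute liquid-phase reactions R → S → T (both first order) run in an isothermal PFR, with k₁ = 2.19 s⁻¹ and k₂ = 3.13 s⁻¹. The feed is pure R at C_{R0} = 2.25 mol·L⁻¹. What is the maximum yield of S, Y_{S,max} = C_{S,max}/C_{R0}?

0.304

For a first-order series the maximum intermediate yield is C_{S,max}/C_{R0} = (k₁/k₂)^[k₂/(k₂−k₁)].
= (2.19/3.13)^(3.13/(3.13−2.19)) = (0.6997)^(3.330) = 0.3045.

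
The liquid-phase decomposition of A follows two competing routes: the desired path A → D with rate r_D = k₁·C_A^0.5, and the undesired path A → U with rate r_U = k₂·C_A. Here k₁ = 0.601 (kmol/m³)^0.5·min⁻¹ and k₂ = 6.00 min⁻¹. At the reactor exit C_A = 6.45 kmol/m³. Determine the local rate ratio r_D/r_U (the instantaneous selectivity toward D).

S_{D/U} = r_D/r_U = (k₁·C_A^0.5)/(k₂·C_A) = (k₁/k₂)·C_A^-0.5.
= (0.601×6.450^0.5) / (6.00×6.450) = 1.526/38.70 = 0.0394.

0.0394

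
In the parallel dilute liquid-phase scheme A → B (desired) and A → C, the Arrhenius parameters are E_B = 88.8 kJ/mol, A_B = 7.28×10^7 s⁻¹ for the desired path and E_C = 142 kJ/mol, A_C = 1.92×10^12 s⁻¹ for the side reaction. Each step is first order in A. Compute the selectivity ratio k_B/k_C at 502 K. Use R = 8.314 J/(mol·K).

With equal orders, S_{B/C} = k_B/k_C = (A_B/A_C)·exp[(E_C−E_B)/(RT)].
(E_C−E_B)/(RT) = (142−88.8)×10³/(8.314×502) = 53200/4174 = 12.75.
k_B/k_C = (7.28×10^7/1.92×10^12)·exp(12.75) = 3.792×10^-5 × 3.434×10^5 = 13.0.
Since E_B < E_C, lowering the temperature improves selectivity toward B.

13.0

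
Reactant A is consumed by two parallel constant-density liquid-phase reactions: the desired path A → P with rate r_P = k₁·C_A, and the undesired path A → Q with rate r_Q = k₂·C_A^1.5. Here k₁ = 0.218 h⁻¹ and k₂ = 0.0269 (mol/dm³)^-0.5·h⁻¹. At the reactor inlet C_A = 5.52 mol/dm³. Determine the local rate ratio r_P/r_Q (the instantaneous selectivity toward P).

S_{P/Q} = r_P/r_Q = (k₁·C_A)/(k₂·C_A^1.5) = (k₁/k₂)·C_A^-0.5.
= (0.218×5.520) / (0.0269×5.520^1.5) = 1.203/0.3489 = 3.45.

3.45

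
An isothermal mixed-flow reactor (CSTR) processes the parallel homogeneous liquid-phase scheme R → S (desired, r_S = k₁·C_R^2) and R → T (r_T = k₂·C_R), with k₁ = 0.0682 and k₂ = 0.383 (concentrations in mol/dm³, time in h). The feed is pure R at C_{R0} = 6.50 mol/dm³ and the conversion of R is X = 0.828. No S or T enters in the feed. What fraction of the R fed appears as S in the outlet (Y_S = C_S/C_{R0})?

0.137

Exit C_R = C_{R0}(1−X) = 6.50×0.172 = 1.118 mol/dm³.
Rates in a CSTR are evaluated at the outlet concentration: r_S = 0.0682×1.118^2 = 0.08524, r_T = 0.383×1.118 = 0.4282.
Fraction of consumed R going to S: r_S/(r_S+r_T) = 0.1660.
C_S = 0.1660·C_{R0}·X = 0.1660×6.50×0.828 = 0.894 mol/dm³; Y_S = C_S/C_{R0} = 0.137.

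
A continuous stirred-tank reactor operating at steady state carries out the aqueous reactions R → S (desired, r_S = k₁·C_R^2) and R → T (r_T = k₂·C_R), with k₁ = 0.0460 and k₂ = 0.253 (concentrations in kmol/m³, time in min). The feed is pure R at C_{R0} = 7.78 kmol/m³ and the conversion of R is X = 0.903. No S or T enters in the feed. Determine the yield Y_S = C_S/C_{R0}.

Exit C_R = C_{R0}(1−X) = 7.78×0.0970 = 0.7547 kmol/m³.
In a CSTR the entire volume is at exit conditions, so r_S = 0.0460×0.7547^2 = 0.02620 and r_T = 0.253×0.7547 = 0.1909.
Fraction of consumed R going to S: r_S/(r_S+r_T) = 0.1207.
C_S = 0.1207·C_{R0}·X = 0.1207×7.78×0.903 = 0.848 kmol/m³; Y_S = C_S/C_{R0} = 0.109.

0.109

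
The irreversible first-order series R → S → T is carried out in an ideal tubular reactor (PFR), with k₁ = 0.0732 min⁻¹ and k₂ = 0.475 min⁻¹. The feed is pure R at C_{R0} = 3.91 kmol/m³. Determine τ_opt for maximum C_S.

The intermediate peaks when r₁ = r₂, i.e. k₁e^(−k₁τ) = k₂e^(−k₂τ), giving τ_opt = ln(k₂/k₁)/(k₂−k₁).
= ln(0.475/0.0732)/(0.475−0.0732) = ln(6.489)/0.4018 = 1.870/0.4018 = 4.65 min.

4.65 min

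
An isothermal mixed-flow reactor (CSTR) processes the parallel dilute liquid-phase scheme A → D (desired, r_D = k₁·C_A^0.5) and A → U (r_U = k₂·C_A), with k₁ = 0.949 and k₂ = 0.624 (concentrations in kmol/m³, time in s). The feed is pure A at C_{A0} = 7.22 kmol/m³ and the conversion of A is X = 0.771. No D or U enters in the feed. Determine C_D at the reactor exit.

Exit C_A = C_{A0}(1−X) = 7.22×0.229 = 1.653 kmol/m³.
In a CSTR the entire volume is at exit conditions, so r_D = 0.949×1.653^0.5 = 1.220 and r_U = 0.624×1.653 = 1.032.
Fraction of consumed A going to D: r_D/(r_D+r_U) = 0.5419.
C_D = 0.5419·C_{A0}·X = 0.5419×7.22×0.771 = 3.02 kmol/m³.

3.02 kmol/m³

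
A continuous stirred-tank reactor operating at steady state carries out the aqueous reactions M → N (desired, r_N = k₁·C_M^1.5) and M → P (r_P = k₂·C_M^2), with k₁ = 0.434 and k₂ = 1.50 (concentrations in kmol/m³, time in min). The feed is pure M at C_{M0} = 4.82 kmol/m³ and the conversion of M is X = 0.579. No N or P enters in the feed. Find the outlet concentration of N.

Exit C_M = C_{M0}(1−X) = 4.82×0.421 = 2.029 kmol/m³.
Rates in a CSTR are evaluated at the outlet concentration: r_N = 0.434×2.029^1.5 = 1.255, r_P = 1.50×2.029^2 = 6.177.
Fraction of consumed M going to N: r_N/(r_N+r_P) = 0.1688.
C_N = 0.1688·C_{M0}·X = 0.1688×4.82×0.579 = 0.471 kmol/m³.

0.471 kmol/m³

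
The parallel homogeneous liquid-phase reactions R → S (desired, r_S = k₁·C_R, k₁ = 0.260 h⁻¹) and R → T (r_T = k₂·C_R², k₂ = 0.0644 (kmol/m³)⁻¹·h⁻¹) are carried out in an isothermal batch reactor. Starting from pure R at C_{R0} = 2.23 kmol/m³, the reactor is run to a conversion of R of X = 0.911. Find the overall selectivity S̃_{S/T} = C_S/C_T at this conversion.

3.52

C_R = C_{R0}(1−X) = 0.1985 kmol/m³.
Along a PFR/batch, dC_S/dC_R = −r_S/(r_S+r_T) = −k₁/(k₁+k₂·C_R).
Integrating from C_{R0} to C_R: C_S = (0.260/0.0644)·ln[(0.260+0.0644·2.23)/(0.260+0.0644·0.198)] = 4.037·ln(0.4036/0.2728) = 1.582 kmol/m³.
C_T = (C_{R0}−C_R)−C_S = 0.4498 kmol/m³; S̃_{S/T} = 1.582/0.4498 = 3.52.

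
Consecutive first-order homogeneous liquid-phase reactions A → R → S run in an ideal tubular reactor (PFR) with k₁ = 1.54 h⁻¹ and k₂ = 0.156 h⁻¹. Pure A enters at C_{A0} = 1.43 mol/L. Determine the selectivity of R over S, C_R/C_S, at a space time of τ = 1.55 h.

5.65

The intermediate concentration in a first-order A→B→C sequence is C_R = k₁C_{A0}(e^(−k₁τ) − e^(−k₂τ))/(k₂−k₁).
e^(−k₁τ) = e^(−1.54×1.55) = e^(−2.387) = 0.09190; e^(−k₂τ) = e^(−0.2418) = 0.7852.
C_R = 1.54×1.43/(0.156−1.54) × (0.09190−0.7852) = (-1.591)×(-0.6933) = 1.103 mol/L.
C_A = C_{A0}e^(−k₁τ) = 0.1314 mol/L, so C_S = C_{A0}−C_A−C_R = 0.1954 mol/L; C_R/C_S = 5.65.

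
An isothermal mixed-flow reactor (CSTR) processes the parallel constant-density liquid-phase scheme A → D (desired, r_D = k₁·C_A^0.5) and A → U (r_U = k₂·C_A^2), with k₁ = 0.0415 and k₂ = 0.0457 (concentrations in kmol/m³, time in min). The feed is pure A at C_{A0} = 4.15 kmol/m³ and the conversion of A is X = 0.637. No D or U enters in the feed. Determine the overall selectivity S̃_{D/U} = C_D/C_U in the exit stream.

0.491

Exit C_A = C_{A0}(1−X) = 4.15×0.363 = 1.506 kmol/m³.
Rates in a CSTR are evaluated at the outlet concentration: r_D = 0.0415×1.506^0.5 = 0.05094, r_U = 0.0457×1.506^2 = 0.1037.
Overall selectivity = C_D/C_U = r_Dτ/(r_Uτ) = r_D/r_U = 0.491.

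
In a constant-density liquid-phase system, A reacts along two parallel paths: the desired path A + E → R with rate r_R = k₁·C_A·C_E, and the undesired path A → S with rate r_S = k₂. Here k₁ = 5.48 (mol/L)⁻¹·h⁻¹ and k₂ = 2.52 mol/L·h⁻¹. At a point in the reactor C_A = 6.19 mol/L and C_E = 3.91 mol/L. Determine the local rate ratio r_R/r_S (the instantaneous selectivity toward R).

52.6

S_{R/S} = r_R/r_S = (k₁·C_A·C_E)/(k₂) = (k₁/k₂)·C_A·C_E.
= (5.48×6.190×3.910) / (2.52) = 132.6/2.520 = 52.6.
Since the desired path is higher order in A, keeping C_A high (PFR or concentrated feed) favours R.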